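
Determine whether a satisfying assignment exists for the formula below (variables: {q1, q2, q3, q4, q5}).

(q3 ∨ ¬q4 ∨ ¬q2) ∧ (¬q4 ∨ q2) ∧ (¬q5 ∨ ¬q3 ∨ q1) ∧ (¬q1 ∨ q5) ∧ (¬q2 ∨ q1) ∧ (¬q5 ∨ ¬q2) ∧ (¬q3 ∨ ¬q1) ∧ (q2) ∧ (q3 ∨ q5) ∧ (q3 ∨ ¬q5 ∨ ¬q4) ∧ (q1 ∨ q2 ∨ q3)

No

(q2) alone gives q2 = True.
(q1) alone gives q1 = True.
(q5) alone gives q5 = True.
Now (¬q5) is unsatisfied and unit — conflict.
No assignment satisfies every clause.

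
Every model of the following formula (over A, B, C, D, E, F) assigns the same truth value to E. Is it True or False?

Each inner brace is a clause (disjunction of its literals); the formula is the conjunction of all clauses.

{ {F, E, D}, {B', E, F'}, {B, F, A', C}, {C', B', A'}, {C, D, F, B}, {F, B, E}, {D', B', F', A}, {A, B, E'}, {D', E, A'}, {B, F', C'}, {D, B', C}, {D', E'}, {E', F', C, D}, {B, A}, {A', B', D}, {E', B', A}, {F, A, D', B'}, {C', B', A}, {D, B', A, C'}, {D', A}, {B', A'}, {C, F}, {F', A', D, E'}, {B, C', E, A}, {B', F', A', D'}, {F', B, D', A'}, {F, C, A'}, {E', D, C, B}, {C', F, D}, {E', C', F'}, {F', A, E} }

Suppose E = 1.
Unit clause (D') forces D = 0.
Try A = 1.
Unit clause (B') forces B = 0.
Unit clause (F') forces F = 0.
Unit clause (C) forces C = 1.
But (C') is also a unit clause — contradiction.
Backtrack on A: now try A = 0.
Unit clause (B) forces B = 1.
But (B') is also a unit clause — contradiction.
Either choice for A ends in contradiction.
So every satisfying assignment has E = False.

False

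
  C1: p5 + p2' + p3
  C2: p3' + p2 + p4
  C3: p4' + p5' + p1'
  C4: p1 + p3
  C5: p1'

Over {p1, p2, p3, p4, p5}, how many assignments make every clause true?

There are 2^5 = 32 truth assignments over (p1, p2, p3, p4, p5).
Split on p5. With p5 = 1, the clauses containing p5 are satisfied and p5' drops from the rest; 3 of the 2^4 = 16 assignments to the other variables satisfy what remains.
With p5 = 0, by the same count on the reduced clause set, 3 assignments work.
(One model: p1=F, p2=F, p3=T, p4=T, p5=F.)
Total: 3 + 3 = 6.

6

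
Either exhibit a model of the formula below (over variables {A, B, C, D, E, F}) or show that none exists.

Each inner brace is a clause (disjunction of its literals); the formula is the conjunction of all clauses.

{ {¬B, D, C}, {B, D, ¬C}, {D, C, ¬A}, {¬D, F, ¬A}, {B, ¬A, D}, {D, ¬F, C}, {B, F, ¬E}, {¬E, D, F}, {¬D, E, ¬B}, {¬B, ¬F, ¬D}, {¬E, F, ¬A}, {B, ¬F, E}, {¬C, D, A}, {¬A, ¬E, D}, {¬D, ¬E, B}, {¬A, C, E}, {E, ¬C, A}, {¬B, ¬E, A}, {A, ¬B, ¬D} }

Try B = True.
Try D = False.
From the singleton clause (C), C = True.
From the singleton clause (A), A = True.
From the singleton clause (¬E), E = False.
Every clause is now satisfied; F is unconstrained.

A=True; B=True; C=True; D=False; E=False; F=True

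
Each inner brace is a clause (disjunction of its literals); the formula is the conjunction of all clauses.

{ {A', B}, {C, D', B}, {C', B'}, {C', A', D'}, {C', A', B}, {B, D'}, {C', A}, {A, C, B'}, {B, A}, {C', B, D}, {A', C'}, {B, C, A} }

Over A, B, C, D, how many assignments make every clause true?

2

There are 2^4 = 16 truth assignments over (A, B, C, D).
Check each against the 12 clauses (columns in the order A, B, C, D):
  F F F F  ✗ fails (B + A)
  F F F T  ✗ fails (C + D' + B)
  F F T F  ✗ fails (C' + A)
  F F T T  ✗ fails (B + D')
  F T F F  ✗ fails (A + C + B')
  F T F T  ✗ fails (A + C + B')
  F T T F  ✗ fails (C' + B')
  F T T T  ✗ fails (C' + B')
  T F F F  ✗ fails (A' + B)
  T F F T  ✗ fails (A' + B)
  T F T F  ✗ fails (A' + B)
  T F T T  ✗ fails (A' + B)
  T T F F  ✓ satisfies all
  T T F T  ✓ satisfies all
  T T T F  ✗ fails (C' + B')
  T T T T  ✗ fails (C' + B')
2 of the 16 rows are models.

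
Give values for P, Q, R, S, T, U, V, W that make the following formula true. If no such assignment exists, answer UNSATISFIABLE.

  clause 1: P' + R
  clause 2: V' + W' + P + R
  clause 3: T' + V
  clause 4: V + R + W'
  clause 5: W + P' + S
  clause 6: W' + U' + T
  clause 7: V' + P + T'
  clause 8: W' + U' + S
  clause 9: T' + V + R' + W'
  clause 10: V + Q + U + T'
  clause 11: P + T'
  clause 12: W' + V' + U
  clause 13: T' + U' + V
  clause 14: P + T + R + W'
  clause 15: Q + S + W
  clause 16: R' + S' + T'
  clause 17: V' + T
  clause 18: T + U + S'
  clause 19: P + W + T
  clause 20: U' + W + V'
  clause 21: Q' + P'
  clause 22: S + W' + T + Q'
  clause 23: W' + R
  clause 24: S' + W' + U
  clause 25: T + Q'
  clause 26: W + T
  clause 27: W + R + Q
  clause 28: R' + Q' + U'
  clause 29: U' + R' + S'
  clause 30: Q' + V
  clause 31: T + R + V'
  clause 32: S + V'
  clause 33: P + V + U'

P: 1; Q: 0; R: 1; S: 0; T: 0; U: 0; V: 0; W: 1

Case P = 1:
The clause (R) is unit, so R = 1.
The clause (Q') is unit, so Q = 0.
Case T = 0:
The clause (V') is unit, so V = 0.
The clause (W) is unit, so W = 1.
The clause (U') is unit, so U = 0.
The clause (S') is unit, so S = 0.
This assignment satisfies each clause.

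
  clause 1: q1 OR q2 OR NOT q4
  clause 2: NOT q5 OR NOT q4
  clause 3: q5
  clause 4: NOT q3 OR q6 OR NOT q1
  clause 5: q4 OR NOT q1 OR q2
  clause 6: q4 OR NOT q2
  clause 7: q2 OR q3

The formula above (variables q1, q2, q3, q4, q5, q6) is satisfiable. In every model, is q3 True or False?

Suppose q3 = false.
Unit clause (q5) forces q5 = true.
Unit clause (NOT q4) forces q4 = false.
Unit clause (NOT q2) forces q2 = false.
That conflicts with the unit clause (q2).
So every satisfying assignment has q3 = True.

True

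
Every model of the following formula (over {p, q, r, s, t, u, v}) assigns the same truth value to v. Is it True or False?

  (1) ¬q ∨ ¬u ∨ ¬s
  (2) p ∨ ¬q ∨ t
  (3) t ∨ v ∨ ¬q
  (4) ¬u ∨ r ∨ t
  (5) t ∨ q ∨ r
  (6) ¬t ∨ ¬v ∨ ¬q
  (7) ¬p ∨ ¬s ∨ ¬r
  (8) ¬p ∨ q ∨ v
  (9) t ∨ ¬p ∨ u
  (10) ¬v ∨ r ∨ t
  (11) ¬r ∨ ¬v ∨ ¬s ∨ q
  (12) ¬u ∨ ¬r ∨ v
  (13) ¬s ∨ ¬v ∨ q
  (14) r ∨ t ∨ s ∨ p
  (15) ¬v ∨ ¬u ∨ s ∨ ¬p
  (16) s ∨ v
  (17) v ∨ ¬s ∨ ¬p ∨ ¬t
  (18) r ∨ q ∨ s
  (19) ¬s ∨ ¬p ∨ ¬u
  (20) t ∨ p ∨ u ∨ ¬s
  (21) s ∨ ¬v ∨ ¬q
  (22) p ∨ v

Suppose v = False.
The clause (s) is unit, so s = True.
The clause (p) is unit, so p = True.
The clause (¬r) is unit, so r = False.
The clause (q) is unit, so q = True.
The clause (¬u) is unit, so u = False.
The clause (t) is unit, so t = True.
Now (¬t) is unsatisfied and unit — conflict.
So every satisfying assignment has v = True.

True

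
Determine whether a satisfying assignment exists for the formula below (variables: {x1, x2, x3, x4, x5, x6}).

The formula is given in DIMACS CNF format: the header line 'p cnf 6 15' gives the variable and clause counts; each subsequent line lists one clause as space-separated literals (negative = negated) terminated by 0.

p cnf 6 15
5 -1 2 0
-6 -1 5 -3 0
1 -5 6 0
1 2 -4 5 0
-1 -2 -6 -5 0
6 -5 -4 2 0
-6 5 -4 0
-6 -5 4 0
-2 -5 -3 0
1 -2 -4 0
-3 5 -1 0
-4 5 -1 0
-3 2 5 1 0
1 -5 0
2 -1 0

Try x1 = False.
(¬x5) alone gives x5 = False.
Try x2 = True.
(¬x4) alone gives x4 = False.
Every clause is now satisfied; x3, x6 are unconstrained.
A satisfying assignment: x1=False, x2=True, x3=False, x4=False, x5=False, x6=True.

Yes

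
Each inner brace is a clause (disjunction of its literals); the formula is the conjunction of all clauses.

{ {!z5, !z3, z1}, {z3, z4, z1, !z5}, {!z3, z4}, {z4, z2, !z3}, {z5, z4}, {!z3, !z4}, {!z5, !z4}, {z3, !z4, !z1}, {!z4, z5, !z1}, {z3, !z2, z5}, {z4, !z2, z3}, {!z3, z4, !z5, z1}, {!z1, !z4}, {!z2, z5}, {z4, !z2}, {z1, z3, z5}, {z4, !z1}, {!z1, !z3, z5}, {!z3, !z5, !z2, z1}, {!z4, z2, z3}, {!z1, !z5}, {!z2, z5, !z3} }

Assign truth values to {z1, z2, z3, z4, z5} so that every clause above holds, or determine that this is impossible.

Suppose z3 = false.
Suppose z5 = true.
From the singleton clause (!z4), z4 = false.
From the singleton clause (z1), z1 = true.
That conflicts with the unit clause (!z1).
So z5 must be the other value — set z5 = false.
From the singleton clause (z4), z4 = true.
From the singleton clause (!z1), z1 = false.
That conflicts with the unit clause (z1).
Both values of z5 lead to a conflict.
So z3 must be the other value — set z3 = true.
From the singleton clause (z4), z4 = true.
That conflicts with the unit clause (!z4).
Both values of z3 lead to a conflict.

UNSATISFIABLE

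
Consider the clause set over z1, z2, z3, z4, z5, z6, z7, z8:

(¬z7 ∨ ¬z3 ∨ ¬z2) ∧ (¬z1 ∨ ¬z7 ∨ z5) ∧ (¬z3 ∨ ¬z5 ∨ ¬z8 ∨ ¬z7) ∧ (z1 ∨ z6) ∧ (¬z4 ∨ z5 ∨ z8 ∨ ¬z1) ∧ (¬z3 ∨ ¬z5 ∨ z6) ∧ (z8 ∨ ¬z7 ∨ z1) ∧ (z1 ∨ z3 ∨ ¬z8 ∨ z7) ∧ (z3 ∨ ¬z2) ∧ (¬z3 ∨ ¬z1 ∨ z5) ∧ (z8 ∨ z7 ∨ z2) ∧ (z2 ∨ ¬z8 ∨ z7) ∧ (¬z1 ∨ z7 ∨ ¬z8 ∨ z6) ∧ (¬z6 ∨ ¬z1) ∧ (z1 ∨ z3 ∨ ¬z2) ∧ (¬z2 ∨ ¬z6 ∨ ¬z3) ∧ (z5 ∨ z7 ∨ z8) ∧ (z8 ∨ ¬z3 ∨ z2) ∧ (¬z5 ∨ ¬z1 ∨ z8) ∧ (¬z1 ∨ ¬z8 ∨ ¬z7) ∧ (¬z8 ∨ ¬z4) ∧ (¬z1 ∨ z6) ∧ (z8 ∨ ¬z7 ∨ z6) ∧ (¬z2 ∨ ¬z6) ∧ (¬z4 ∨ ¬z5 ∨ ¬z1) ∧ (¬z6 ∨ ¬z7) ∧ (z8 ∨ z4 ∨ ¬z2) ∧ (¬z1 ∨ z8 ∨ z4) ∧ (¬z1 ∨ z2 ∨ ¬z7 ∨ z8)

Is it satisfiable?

Suppose z1 = True.
The clause (¬z6) is unit, so z6 = False.
Now (z6) is unsatisfied and unit — conflict.
Undo z1 and try z1 = False.
The clause (z6) is unit, so z6 = True.
The clause (¬z2) is unit, so z2 = False.
The clause (¬z7) is unit, so z7 = False.
The clause (z8) is unit, so z8 = True.
Now (¬z8) is unsatisfied and unit — conflict.
Either choice for z1 ends in contradiction.
No assignment satisfies every clause.

No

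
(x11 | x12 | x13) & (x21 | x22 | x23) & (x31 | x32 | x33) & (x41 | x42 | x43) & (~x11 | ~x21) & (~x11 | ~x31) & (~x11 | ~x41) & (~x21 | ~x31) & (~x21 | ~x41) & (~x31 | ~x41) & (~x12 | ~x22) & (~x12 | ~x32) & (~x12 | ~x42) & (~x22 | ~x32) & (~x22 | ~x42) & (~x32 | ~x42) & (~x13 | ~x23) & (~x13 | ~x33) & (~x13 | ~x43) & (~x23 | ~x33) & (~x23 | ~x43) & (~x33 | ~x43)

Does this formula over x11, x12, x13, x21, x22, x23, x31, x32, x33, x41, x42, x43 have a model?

Try x11 = 0.
Try x12 = 1.
From the singleton clause (~x22), x22 = 0.
From the singleton clause (~x32), x32 = 0.
From the singleton clause (~x42), x42 = 0.
Try x21 = 1.
From the singleton clause (~x31), x31 = 0.
From the singleton clause (x33), x33 = 1.
From the singleton clause (~x41), x41 = 0.
From the singleton clause (x43), x43 = 1.
Now (~x43) is unsatisfied and unit — conflict.
So x21 must be the other value — set x21 = 0.
From the singleton clause (x23), x23 = 1.
From the singleton clause (~x13), x13 = 0.
From the singleton clause (~x33), x33 = 0.
From the singleton clause (x31), x31 = 1.
From the singleton clause (~x41), x41 = 0.
From the singleton clause (x43), x43 = 1.
Now (~x43) is unsatisfied and unit — conflict.
Neither x21 = 1 nor x21 = 0 works.
So x12 must be the other value — set x12 = 0.
From the singleton clause (x13), x13 = 1.
From the singleton clause (~x23), x23 = 0.
From the singleton clause (~x33), x33 = 0.
From the singleton clause (~x43), x43 = 0.
Try x21 = 1.
From the singleton clause (~x31), x31 = 0.
From the singleton clause (x32), x32 = 1.
From the singleton clause (~x41), x41 = 0.
From the singleton clause (x42), x42 = 1.
Now (~x42) is unsatisfied and unit — conflict.
So x21 must be the other value — set x21 = 0.
From the singleton clause (x22), x22 = 1.
From the singleton clause (~x32), x32 = 0.
From the singleton clause (x31), x31 = 1.
From the singleton clause (~x41), x41 = 0.
From the singleton clause (x42), x42 = 1.
Now (~x42) is unsatisfied and unit — conflict.
Neither x21 = 1 nor x21 = 0 works.
Neither x12 = 1 nor x12 = 0 works.
So x11 must be the other value — set x11 = 1.
From the singleton clause (~x21), x21 = 0.
From the singleton clause (~x31), x31 = 0.
From the singleton clause (~x41), x41 = 0.
Try x22 = 1.
From the singleton clause (~x12), x12 = 0.
From the singleton clause (~x32), x32 = 0.
From the singleton clause (x33), x33 = 1.
From the singleton clause (~x42), x42 = 0.
From the singleton clause (x43), x43 = 1.
Now (~x43) is unsatisfied and unit — conflict.
So x22 must be the other value — set x22 = 0.
From the singleton clause (x23), x23 = 1.
From the singleton clause (~x13), x13 = 0.
From the singleton clause (~x33), x33 = 0.
From the singleton clause (x32), x32 = 1.
From the singleton clause (~x12), x12 = 0.
From the singleton clause (~x42), x42 = 0.
From the singleton clause (x43), x43 = 1.
Now (~x43) is unsatisfied and unit — conflict.
Neither x22 = 1 nor x22 = 0 works.
Neither x11 = 1 nor x11 = 0 works.
No assignment satisfies every clause.

No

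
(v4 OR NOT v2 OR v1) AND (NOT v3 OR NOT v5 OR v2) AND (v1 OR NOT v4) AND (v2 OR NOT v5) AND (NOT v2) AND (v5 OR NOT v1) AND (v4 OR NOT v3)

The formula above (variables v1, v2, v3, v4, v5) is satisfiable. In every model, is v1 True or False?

Suppose v1 = true.
The clause (NOT v2) is unit, so v2 = false.
The clause (NOT v5) is unit, so v5 = false.
Now (v5) is unsatisfied and unit — conflict.
So every satisfying assignment has v1 = False.

False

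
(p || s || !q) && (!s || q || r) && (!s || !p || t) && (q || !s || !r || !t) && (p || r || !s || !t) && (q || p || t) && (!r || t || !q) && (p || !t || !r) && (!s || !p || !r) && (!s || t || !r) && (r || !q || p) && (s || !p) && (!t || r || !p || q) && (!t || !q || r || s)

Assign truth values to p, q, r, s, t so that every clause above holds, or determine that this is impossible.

Try s = false.
(!p) alone gives p = false.
(!q) alone gives q = false.
(t) alone gives t = true.
(!r) alone gives r = false.
This assignment satisfies each clause.

p=false; q=false; r=false; s=false; t=true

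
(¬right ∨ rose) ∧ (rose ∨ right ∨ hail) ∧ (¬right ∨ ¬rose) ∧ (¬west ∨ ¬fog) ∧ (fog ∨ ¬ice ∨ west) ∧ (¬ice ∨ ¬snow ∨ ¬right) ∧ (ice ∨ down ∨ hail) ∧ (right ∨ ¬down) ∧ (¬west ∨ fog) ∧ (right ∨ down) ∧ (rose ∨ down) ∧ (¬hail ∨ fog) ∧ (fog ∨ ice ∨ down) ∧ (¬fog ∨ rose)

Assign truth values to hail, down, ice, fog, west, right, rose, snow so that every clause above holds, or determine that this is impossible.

UNSATISFIABLE

Branch on right: set right = False.
(¬down) alone gives down = False.
That conflicts with the unit clause (down).
So right must be the other value — set right = True.
(rose) alone gives rose = True.
That conflicts with the unit clause (¬rose).
Either choice for right ends in contradiction.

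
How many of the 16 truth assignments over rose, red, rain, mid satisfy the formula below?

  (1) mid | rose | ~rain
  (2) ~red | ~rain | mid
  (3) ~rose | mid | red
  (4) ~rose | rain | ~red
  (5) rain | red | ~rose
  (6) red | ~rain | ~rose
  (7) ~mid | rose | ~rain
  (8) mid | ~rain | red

5

There are 2^4 = 16 truth assignments over (rose, red, rain, mid).
Check each against the 8 clauses (columns in the order rose, red, rain, mid):
  F F F F  ✓ satisfies all
  F F F T  ✓ satisfies all
  F F T F  ✗ fails (mid | rose | ~rain)
  F F T T  ✗ fails (~mid | rose | ~rain)
  F T F F  ✓ satisfies all
  F T F T  ✓ satisfies all
  F T T F  ✗ fails (mid | rose | ~rain)
  F T T T  ✗ fails (~mid | rose | ~rain)
  T F F F  ✗ fails (~rose | mid | red)
  T F F T  ✗ fails (rain | red | ~rose)
  T F T F  ✗ fails (~rose | mid | red)
  T F T T  ✗ fails (red | ~rain | ~rose)
  T T F F  ✗ fails (~rose | rain | ~red)
  T T F T  ✗ fails (~rose | rain | ~red)
  T T T F  ✗ fails (~red | ~rain | mid)
  T T T T  ✓ satisfies all
5 of the 16 rows are models.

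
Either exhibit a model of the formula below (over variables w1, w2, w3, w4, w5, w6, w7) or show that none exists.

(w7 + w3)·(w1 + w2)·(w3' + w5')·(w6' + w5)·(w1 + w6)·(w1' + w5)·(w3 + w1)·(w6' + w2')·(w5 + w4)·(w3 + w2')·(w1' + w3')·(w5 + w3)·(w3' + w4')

w1: 1,  w2: 0,  w3: 0,  w4: 1,  w5: 1,  w6: 1,  w7: 1

Case w7 = 1:
Case w1 = 1:
From the singleton clause (w5), w5 = 1.
From the singleton clause (w3'), w3 = 0.
From the singleton clause (w2'), w2 = 0.
All clauses hold; w4, w6 can take either value.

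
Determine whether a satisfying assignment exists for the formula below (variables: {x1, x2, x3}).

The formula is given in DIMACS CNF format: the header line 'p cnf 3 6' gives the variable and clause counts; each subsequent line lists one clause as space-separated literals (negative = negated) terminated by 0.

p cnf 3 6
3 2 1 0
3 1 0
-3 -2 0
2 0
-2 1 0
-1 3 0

The clause (x2) is unit, so x2 = True.
The clause (¬x3) is unit, so x3 = False.
The clause (x1) is unit, so x1 = True.
That conflicts with the unit clause (¬x1).
No assignment satisfies every clause.

No, unsatisfiable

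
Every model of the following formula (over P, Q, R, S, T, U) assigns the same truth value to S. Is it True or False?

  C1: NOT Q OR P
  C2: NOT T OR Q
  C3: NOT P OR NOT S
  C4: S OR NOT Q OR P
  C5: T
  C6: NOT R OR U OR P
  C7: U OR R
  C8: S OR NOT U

Suppose S = true.
Unit clause (NOT P) forces P = false.
Unit clause (NOT Q) forces Q = false.
Unit clause (NOT T) forces T = false.
Now (T) is unsatisfied and unit — conflict.
So every satisfying assignment has S = False.

False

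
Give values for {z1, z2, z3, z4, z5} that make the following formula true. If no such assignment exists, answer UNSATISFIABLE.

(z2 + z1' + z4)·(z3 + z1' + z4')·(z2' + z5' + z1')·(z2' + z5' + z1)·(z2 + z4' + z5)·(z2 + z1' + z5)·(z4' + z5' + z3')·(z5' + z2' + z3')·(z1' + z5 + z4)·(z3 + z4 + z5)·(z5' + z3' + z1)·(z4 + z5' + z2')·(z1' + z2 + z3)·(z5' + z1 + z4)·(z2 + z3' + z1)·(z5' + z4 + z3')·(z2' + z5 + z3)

z1: 0; z2: 1; z3: 1; z4: 1; z5: 0

Branch on z2: set z2 = 1.
Branch on z5: set z5 = 0.
The clause (z3) is unit, so z3 = 1.
Branch on z1: set z1 = 0.
All clauses hold; z4 can take either value.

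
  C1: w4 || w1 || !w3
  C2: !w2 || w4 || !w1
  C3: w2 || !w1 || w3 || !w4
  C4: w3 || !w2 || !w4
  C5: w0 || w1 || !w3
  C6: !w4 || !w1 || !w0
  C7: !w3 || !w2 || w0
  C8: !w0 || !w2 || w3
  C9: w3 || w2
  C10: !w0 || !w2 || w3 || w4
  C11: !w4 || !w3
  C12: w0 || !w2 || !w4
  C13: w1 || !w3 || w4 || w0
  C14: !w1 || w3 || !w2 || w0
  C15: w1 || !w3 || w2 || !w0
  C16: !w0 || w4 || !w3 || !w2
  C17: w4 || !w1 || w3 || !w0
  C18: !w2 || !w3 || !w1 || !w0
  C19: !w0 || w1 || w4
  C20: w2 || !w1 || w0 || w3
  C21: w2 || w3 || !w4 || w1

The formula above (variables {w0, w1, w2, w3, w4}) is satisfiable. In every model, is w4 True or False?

Suppose w4 = true.
(!w3) alone gives w3 = false.
(!w2) alone gives w2 = false.
Now (w2) is unsatisfied and unit — conflict.
So every satisfying assignment has w4 = False.

False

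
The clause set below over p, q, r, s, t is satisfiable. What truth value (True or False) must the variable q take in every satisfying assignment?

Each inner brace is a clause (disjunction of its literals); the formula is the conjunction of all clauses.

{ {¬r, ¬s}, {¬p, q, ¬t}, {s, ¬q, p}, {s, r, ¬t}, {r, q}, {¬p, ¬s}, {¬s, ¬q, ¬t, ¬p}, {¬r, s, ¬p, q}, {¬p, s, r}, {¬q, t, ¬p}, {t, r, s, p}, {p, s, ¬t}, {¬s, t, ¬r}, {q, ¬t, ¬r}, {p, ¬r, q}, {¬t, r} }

Suppose q = False.
From the singleton clause (r), r = True.
From the singleton clause (¬s), s = False.
From the singleton clause (¬p), p = False.
Now (p) is unsatisfied and unit — conflict.
So every satisfying assignment has q = True.

True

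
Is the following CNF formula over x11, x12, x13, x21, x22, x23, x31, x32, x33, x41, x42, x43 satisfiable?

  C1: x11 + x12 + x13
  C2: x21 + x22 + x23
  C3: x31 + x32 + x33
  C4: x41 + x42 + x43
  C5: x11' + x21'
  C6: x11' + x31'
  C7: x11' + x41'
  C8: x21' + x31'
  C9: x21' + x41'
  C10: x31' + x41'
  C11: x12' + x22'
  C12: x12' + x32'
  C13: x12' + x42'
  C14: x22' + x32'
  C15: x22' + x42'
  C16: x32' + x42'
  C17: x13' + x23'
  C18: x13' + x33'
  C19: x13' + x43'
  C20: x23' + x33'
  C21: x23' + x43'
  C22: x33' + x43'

Try x11 = 0.
Try x12 = 1.
(x22') alone gives x22 = 0.
(x32') alone gives x32 = 0.
(x42') alone gives x42 = 0.
Try x21 = 1.
(x31') alone gives x31 = 0.
(x33) alone gives x33 = 1.
(x41') alone gives x41 = 0.
(x43) alone gives x43 = 1.
Now (x43') is unsatisfied and unit — conflict.
Backtrack on x21: now try x21 = 0.
(x23) alone gives x23 = 1.
(x13') alone gives x13 = 0.
(x33') alone gives x33 = 0.
(x31) alone gives x31 = 1.
(x41') alone gives x41 = 0.
(x43) alone gives x43 = 1.
Now (x43') is unsatisfied and unit — conflict.
Both values of x21 lead to a conflict.
Backtrack on x12: now try x12 = 0.
(x13) alone gives x13 = 1.
(x23') alone gives x23 = 0.
(x33') alone gives x33 = 0.
(x43') alone gives x43 = 0.
Try x21 = 1.
(x31') alone gives x31 = 0.
(x32) alone gives x32 = 1.
(x41') alone gives x41 = 0.
(x42) alone gives x42 = 1.
Now (x42') is unsatisfied and unit — conflict.
Backtrack on x21: now try x21 = 0.
(x22) alone gives x22 = 1.
(x32') alone gives x32 = 0.
(x31) alone gives x31 = 1.
(x41') alone gives x41 = 0.
(x42) alone gives x42 = 1.
Now (x42') is unsatisfied and unit — conflict.
Both values of x21 lead to a conflict.
Both values of x12 lead to a conflict.
Backtrack on x11: now try x11 = 1.
(x21') alone gives x21 = 0.
(x31') alone gives x31 = 0.
(x41') alone gives x41 = 0.
Try x22 = 1.
(x12') alone gives x12 = 0.
(x32') alone gives x32 = 0.
(x33) alone gives x33 = 1.
(x42') alone gives x42 = 0.
(x43) alone gives x43 = 1.
Now (x43') is unsatisfied and unit — conflict.
Backtrack on x22: now try x22 = 0.
(x23) alone gives x23 = 1.
(x13') alone gives x13 = 0.
(x33') alone gives x33 = 0.
(x32) alone gives x32 = 1.
(x12') alone gives x12 = 0.
(x42') alone gives x42 = 0.
(x43) alone gives x43 = 1.
Now (x43') is unsatisfied and unit — conflict.
Both values of x22 lead to a conflict.
Both values of x11 lead to a conflict.
No assignment satisfies every clause.

No, unsatisfiable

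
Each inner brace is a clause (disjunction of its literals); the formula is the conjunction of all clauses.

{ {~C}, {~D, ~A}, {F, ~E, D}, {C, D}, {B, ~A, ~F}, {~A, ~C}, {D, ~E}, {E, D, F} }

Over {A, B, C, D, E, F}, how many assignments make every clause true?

There are 2^6 = 64 truth assignments over (A, B, C, D, E, F).
Split on F. With F = 1, the clauses containing F are satisfied and ~F drops from the rest; 4 of the 2^5 = 32 assignments to the other variables satisfy what remains.
With F = 0, by the same count on the reduced clause set, 4 assignments work.
(One model: A=F, B=F, C=F, D=T, E=F, F=F.)
Total: 4 + 4 = 8.

8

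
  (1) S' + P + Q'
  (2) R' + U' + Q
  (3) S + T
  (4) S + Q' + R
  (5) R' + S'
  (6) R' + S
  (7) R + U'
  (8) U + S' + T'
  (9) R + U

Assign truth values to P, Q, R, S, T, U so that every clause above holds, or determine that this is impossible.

Suppose S = 1.
From the singleton clause (R'), R = 0.
From the singleton clause (U'), U = 0.
Now (U) is unsatisfied and unit — conflict.
Backtrack on S: now try S = 0.
From the singleton clause (T), T = 1.
From the singleton clause (R'), R = 0.
From the singleton clause (Q'), Q = 0.
From the singleton clause (U'), U = 0.
Now (U) is unsatisfied and unit — conflict.
Both values of S lead to a conflict.

UNSATISFIABLE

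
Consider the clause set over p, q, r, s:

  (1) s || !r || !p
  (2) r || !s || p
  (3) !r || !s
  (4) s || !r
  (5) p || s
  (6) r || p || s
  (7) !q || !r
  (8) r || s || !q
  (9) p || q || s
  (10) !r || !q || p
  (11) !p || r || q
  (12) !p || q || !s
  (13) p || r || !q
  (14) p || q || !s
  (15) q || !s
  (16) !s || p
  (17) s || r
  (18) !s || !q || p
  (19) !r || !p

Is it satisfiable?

Try r = false.
The clause (s) is unit, so s = true.
The clause (p) is unit, so p = true.
The clause (q) is unit, so q = true.
Every clause now holds.
A satisfying assignment: p=true; q=true; r=false; s=true.

Satisfiable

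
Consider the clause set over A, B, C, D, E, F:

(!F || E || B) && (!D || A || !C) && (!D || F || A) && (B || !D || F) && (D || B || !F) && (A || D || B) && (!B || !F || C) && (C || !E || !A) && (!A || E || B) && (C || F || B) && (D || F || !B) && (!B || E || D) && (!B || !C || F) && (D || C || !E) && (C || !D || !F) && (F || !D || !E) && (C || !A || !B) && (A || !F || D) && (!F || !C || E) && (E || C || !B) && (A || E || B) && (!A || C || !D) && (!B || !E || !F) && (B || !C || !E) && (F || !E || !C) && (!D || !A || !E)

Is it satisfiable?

Suppose F = false.
Suppose D = false.
(!B) alone gives B = false.
(A) alone gives A = true.
(E) alone gives E = true.
(C) alone gives C = true.
Now (!C) is unsatisfied and unit — conflict.
Undo D and try D = true.
(A) alone gives A = true.
(B) alone gives B = true.
(!C) alone gives C = false.
Now (C) is unsatisfied and unit — conflict.
Both values of D lead to a conflict.
Undo F and try F = true.
Suppose E = true.
(!B) alone gives B = false.
(D) alone gives D = true.
(C) alone gives C = true.
Now (!C) is unsatisfied and unit — conflict.
Undo E and try E = false.
(B) alone gives B = true.
(C) alone gives C = true.
Now (!C) is unsatisfied and unit — conflict.
Both values of E lead to a conflict.
Both values of F lead to a conflict.
No assignment satisfies every clause.

Unsatisfiable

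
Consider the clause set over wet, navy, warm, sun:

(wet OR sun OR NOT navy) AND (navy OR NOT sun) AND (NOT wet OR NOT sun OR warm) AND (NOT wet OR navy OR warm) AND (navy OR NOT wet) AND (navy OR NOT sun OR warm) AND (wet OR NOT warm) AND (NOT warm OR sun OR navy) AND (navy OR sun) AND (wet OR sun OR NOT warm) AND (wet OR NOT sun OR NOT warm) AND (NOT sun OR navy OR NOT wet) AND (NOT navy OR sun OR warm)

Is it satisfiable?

Satisfiable

Branch on navy: set navy = true.
Branch on wet: set wet = true.
Branch on sun: set sun = true.
From the singleton clause (warm), warm = true.
This assignment satisfies each clause.
A satisfying assignment: wet=true; navy=true; warm=true; sun=true.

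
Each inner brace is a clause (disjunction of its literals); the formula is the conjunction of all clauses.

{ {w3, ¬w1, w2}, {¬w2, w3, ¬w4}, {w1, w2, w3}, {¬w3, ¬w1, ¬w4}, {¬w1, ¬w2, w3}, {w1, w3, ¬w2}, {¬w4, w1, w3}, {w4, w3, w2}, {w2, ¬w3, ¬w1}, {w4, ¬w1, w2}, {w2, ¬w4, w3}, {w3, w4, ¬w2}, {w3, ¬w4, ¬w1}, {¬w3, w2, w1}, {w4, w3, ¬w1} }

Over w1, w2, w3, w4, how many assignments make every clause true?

3

There are 2^4 = 16 truth assignments over (w1, w2, w3, w4).
Check each against the 15 clauses (columns in the order w1, w2, w3, w4):
  F F F F  ✗ fails (w1 ∨ w2 ∨ w3)
  F F F T  ✗ fails (w1 ∨ w2 ∨ w3)
  F F T F  ✗ fails (¬w3 ∨ w2 ∨ w1)
  F F T T  ✗ fails (¬w3 ∨ w2 ∨ w1)
  F T F F  ✗ fails (w1 ∨ w3 ∨ ¬w2)
  F T F T  ✗ fails (¬w2 ∨ w3 ∨ ¬w4)
  F T T F  ✓ satisfies all
  F T T T  ✓ satisfies all
  T F F F  ✗ fails (w3 ∨ ¬w1 ∨ w2)
  T F F T  ✗ fails (w3 ∨ ¬w1 ∨ w2)
  T F T F  ✗ fails (w2 ∨ ¬w3 ∨ ¬w1)
  T F T T  ✗ fails (¬w3 ∨ ¬w1 ∨ ¬w4)
  T T F F  ✗ fails (¬w1 ∨ ¬w2 ∨ w3)
  T T F T  ✗ fails (¬w2 ∨ w3 ∨ ¬w4)
  T T T F  ✓ satisfies all
  T T T T  ✗ fails (¬w3 ∨ ¬w1 ∨ ¬w4)
3 of the 16 rows are models.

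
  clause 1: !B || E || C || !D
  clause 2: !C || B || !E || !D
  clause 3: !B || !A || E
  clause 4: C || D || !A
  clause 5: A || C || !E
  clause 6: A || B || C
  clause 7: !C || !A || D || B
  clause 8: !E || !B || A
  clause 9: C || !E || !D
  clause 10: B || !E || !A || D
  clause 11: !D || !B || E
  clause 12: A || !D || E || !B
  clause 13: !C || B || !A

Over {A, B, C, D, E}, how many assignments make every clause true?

There are 2^5 = 32 truth assignments over (A, B, C, D, E).
Split on B. With B = true, the clauses containing B are satisfied and !B drops from the rest; 4 of the 2^4 = 16 assignments to the other variables satisfy what remains.
With B = false, by the same count on the reduced clause set, 4 assignments work.
Total: 4 + 4 = 8.

8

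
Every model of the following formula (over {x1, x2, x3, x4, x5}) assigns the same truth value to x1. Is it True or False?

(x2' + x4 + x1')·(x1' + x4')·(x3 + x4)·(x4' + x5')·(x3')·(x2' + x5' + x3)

False

Suppose x1 = 1.
Unit clause (x4') forces x4 = 0.
Unit clause (x2') forces x2 = 0.
Unit clause (x3) forces x3 = 1.
But (x3') is also a unit clause — contradiction.
So every satisfying assignment has x1 = False.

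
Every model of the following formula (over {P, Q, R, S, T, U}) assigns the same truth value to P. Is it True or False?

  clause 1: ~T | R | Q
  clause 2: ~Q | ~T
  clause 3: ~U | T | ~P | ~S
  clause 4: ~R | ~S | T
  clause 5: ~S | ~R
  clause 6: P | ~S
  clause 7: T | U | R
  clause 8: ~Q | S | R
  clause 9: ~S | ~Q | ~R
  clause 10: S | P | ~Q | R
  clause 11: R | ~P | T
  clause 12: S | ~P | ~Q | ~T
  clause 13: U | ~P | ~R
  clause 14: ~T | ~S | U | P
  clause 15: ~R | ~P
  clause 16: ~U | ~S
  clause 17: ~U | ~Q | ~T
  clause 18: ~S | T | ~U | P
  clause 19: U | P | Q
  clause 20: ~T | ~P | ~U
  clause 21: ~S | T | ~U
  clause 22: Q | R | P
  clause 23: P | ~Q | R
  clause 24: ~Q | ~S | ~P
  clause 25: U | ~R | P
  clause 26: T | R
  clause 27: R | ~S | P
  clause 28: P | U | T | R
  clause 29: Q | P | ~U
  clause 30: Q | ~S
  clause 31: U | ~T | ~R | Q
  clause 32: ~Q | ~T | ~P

False

Suppose P = 1.
From the singleton clause (~R), R = 0.
From the singleton clause (T), T = 1.
From the singleton clause (Q), Q = 1.
That conflicts with the unit clause (~Q).
So every satisfying assignment has P = False.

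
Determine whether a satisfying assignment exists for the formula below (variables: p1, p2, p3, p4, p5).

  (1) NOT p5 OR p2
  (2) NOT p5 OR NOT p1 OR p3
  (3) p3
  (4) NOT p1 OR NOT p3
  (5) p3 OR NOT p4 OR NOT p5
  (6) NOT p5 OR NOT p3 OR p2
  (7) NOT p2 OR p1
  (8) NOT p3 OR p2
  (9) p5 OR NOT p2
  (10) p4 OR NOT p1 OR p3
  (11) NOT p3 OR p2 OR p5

No, unsatisfiable

Unit clause (p3) forces p3 = true.
Unit clause (NOT p1) forces p1 = false.
Unit clause (NOT p2) forces p2 = false.
But (p2) is also a unit clause — contradiction.
No assignment satisfies every clause.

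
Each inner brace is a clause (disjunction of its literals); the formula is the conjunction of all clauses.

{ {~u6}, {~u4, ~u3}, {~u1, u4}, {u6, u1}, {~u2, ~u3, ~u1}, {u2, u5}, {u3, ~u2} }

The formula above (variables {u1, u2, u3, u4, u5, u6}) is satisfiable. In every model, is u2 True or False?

False

Suppose u2 = 1.
Unit clause (~u6) forces u6 = 0.
Unit clause (u1) forces u1 = 1.
Unit clause (u4) forces u4 = 1.
Unit clause (~u3) forces u3 = 0.
That conflicts with the unit clause (u3).
So every satisfying assignment has u2 = False.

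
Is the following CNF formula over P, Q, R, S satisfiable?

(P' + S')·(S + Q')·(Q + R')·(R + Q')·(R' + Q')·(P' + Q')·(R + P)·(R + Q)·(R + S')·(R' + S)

No

Try P = 0.
The clause (R) is unit, so R = 1.
The clause (Q) is unit, so Q = 1.
That conflicts with the unit clause (Q').
Backtrack on P: now try P = 1.
The clause (S') is unit, so S = 0.
The clause (Q') is unit, so Q = 0.
The clause (R') is unit, so R = 0.
That conflicts with the unit clause (R).
Either choice for P ends in contradiction.
No assignment satisfies every clause.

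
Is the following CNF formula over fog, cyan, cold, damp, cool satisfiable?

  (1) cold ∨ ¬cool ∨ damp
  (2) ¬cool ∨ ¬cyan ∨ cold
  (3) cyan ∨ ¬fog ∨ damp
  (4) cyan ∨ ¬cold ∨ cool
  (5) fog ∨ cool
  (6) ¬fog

Yes

The clause (¬fog) is unit, so fog = False.
The clause (cool) is unit, so cool = True.
Suppose cold = False.
The clause (damp) is unit, so damp = True.
The clause (¬cyan) is unit, so cyan = False.
Every clause now holds.
A satisfying assignment: fog ↦ False, cyan ↦ False, cold ↦ False, damp ↦ True, cool ↦ True.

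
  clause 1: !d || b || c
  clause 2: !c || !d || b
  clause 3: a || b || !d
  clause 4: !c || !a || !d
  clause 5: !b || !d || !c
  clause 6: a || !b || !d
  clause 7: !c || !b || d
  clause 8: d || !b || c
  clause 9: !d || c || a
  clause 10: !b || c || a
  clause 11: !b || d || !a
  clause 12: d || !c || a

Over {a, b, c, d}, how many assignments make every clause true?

There are 2^4 = 16 truth assignments over (a, b, c, d).
Check each against the 12 clauses (columns in the order a, b, c, d):
  F F F F  ✓ satisfies all
  F F F T  ✗ fails (!d || b || c)
  F F T F  ✗ fails (d || !c || a)
  F F T T  ✗ fails (!c || !d || b)
  F T F F  ✗ fails (d || !b || c)
  F T F T  ✗ fails (a || !b || !d)
  F T T F  ✗ fails (!c || !b || d)
  F T T T  ✗ fails (!b || !d || !c)
  T F F F  ✓ satisfies all
  T F F T  ✗ fails (!d || b || c)
  T F T F  ✓ satisfies all
  T F T T  ✗ fails (!c || !d || b)
  T T F F  ✗ fails (d || !b || c)
  T T F T  ✓ satisfies all
  T T T F  ✗ fails (!c || !b || d)
  T T T T  ✗ fails (!c || !a || !d)
4 of the 16 rows are models.

4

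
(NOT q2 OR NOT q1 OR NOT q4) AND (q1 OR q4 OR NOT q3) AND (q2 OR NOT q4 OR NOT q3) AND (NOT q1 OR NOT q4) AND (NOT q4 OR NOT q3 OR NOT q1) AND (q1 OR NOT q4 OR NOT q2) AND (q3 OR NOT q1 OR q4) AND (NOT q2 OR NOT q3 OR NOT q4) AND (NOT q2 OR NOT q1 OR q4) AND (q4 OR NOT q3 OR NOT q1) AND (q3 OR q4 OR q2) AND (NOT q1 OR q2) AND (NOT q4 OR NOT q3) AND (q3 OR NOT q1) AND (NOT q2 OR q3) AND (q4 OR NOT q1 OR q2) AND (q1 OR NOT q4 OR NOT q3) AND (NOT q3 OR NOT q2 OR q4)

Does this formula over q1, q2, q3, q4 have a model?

Yes

Try q1 = false.
Try q4 = true.
From the singleton clause (NOT q2), q2 = false.
From the singleton clause (NOT q3), q3 = false.
Every clause now holds.
A satisfying assignment: q1=false, q2=false, q3=false, q4=true.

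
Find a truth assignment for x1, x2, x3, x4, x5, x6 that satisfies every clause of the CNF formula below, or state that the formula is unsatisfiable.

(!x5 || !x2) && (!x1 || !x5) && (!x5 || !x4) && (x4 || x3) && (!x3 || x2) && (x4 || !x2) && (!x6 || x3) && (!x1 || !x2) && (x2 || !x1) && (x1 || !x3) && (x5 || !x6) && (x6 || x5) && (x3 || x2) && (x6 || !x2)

Try x5 = false.
From the singleton clause (!x6), x6 = false.
That conflicts with the unit clause (x6).
Backtrack on x5: now try x5 = true.
From the singleton clause (!x2), x2 = false.
From the singleton clause (!x1), x1 = false.
From the singleton clause (!x4), x4 = false.
From the singleton clause (x3), x3 = true.
That conflicts with the unit clause (!x3).
Both values of x5 lead to a conflict.

UNSATISFIABLE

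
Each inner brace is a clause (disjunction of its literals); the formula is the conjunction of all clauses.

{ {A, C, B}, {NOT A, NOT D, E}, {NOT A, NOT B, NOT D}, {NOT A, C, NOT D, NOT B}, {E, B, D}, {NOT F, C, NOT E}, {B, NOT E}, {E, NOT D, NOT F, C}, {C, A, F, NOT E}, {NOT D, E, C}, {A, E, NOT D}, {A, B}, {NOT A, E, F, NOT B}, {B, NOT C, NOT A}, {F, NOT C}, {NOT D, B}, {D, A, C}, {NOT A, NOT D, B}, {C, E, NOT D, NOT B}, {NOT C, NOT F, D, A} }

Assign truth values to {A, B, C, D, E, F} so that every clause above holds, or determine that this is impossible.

A: false; B: true; C: true; D: true; E: true; F: true

Suppose B = true.
Suppose A = false.
Suppose E = true.
Suppose F = true.
From the singleton clause (C), C = true.
From the singleton clause (D), D = true.
This assignment satisfies each clause.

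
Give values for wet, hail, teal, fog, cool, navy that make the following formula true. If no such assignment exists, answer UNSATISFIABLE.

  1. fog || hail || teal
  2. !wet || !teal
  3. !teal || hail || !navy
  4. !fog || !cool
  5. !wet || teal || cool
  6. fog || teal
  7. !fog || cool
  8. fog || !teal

Branch on wet: set wet = false.
Branch on fog: set fog = false.
(teal) alone gives teal = true.
That conflicts with the unit clause (!teal).
That branch fails; take fog = true instead.
(!cool) alone gives cool = false.
That conflicts with the unit clause (cool).
Either choice for fog ends in contradiction.
That branch fails; take wet = true instead.
(!teal) alone gives teal = false.
(cool) alone gives cool = true.
(!fog) alone gives fog = false.
That conflicts with the unit clause (fog).
Either choice for wet ends in contradiction.

UNSATISFIABLE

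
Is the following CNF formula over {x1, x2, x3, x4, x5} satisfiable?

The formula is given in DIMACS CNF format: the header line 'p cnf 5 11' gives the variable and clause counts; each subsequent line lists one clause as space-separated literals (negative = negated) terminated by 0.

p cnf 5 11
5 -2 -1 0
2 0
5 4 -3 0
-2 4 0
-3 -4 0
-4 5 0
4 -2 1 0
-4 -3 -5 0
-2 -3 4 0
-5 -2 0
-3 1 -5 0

The clause (x2) is unit, so x2 = True.
The clause (x4) is unit, so x4 = True.
The clause (¬x3) is unit, so x3 = False.
The clause (x5) is unit, so x5 = True.
But (¬x5) is also a unit clause — contradiction.
No assignment satisfies every clause.

No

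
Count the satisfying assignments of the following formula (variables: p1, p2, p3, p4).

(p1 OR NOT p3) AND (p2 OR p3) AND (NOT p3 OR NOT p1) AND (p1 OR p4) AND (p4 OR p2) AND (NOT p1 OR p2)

There are 2^4 = 16 truth assignments over (p1, p2, p3, p4).
Check each against the 6 clauses (columns in the order p1, p2, p3, p4):
  F F F F  ✗ fails (p2 OR p3)
  F F F T  ✗ fails (p2 OR p3)
  F F T F  ✗ fails (p1 OR NOT p3)
  F F T T  ✗ fails (p1 OR NOT p3)
  F T F F  ✗ fails (p1 OR p4)
  F T F T  ✓ satisfies all
  F T T F  ✗ fails (p1 OR NOT p3)
  F T T T  ✗ fails (p1 OR NOT p3)
  T F F F  ✗ fails (p2 OR p3)
  T F F T  ✗ fails (p2 OR p3)
  T F T F  ✗ fails (NOT p3 OR NOT p1)
  T F T T  ✗ fails (NOT p3 OR NOT p1)
  T T F F  ✓ satisfies all
  T T F T  ✓ satisfies all
  T T T F  ✗ fails (NOT p3 OR NOT p1)
  T T T T  ✗ fails (NOT p3 OR NOT p1)
3 of the 16 rows are models.

3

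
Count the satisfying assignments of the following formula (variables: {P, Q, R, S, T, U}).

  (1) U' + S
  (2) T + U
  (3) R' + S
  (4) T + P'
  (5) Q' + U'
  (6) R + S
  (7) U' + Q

There are 2^6 = 64 truth assignments over (P, Q, R, S, T, U).
Split on T. With T = 1, the clauses containing T are satisfied and T' drops from the rest; 8 of the 2^5 = 32 assignments to the other variables satisfy what remains.
With T = 0, by the same count on the reduced clause set, 0 assignments work.
(One model: P=F, Q=F, R=F, S=T, T=T, U=F.)
Total: 8 + 0 = 8.

8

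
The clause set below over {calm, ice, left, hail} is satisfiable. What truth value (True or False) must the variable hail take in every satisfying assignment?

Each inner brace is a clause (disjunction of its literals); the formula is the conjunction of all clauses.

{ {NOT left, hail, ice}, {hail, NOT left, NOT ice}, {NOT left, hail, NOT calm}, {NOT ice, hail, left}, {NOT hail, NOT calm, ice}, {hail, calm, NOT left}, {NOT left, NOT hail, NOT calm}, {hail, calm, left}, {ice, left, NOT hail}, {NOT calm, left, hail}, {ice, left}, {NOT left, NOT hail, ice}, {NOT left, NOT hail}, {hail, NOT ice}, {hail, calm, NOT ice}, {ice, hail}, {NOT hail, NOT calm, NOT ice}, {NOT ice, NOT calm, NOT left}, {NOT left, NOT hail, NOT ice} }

True

Suppose hail = false.
(NOT ice) alone gives ice = false.
That conflicts with the unit clause (ice).
So every satisfying assignment has hail = True.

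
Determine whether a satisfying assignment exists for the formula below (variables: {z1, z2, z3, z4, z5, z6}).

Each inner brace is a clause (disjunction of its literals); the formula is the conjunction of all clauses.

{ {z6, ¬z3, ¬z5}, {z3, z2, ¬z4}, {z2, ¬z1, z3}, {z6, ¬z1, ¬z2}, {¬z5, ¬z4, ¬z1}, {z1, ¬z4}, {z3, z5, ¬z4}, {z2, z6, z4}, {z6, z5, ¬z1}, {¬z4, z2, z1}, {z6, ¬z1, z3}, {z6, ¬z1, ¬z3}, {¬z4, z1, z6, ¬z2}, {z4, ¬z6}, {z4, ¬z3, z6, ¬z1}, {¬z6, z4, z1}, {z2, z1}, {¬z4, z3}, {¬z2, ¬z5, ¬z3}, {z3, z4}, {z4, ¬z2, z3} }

Suppose z1 = True.
Suppose z2 = True.
The clause (z6) is unit, so z6 = True.
The clause (z4) is unit, so z4 = True.
The clause (¬z5) is unit, so z5 = False.
The clause (z3) is unit, so z3 = True.
All clauses are satisfied.
A satisfying assignment: z1: True, z2: True, z3: True, z4: True, z5: False, z6: True.

Yes, satisfiable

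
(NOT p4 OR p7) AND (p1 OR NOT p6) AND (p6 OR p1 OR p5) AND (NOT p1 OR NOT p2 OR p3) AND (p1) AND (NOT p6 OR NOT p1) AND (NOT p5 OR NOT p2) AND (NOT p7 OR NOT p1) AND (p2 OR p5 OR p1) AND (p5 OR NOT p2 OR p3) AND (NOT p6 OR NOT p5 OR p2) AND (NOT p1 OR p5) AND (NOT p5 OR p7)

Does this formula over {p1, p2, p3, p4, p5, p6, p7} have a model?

No, unsatisfiable

From the singleton clause (p1), p1 = true.
From the singleton clause (NOT p6), p6 = false.
From the singleton clause (NOT p7), p7 = false.
From the singleton clause (NOT p4), p4 = false.
From the singleton clause (p5), p5 = true.
But (NOT p5) is also a unit clause — contradiction.
No assignment satisfies every clause.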